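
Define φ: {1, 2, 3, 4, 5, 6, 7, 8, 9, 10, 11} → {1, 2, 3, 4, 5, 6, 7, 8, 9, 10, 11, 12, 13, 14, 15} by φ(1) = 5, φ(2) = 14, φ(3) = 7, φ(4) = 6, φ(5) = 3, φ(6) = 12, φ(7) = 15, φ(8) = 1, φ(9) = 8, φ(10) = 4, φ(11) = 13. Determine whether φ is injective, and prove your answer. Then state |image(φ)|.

11

The values φ(1), …, φ(11) are 5, 14, 7, 6, 3, 12, 15, 1, 8, 4, 13 — all distinct.
So φ(a) = φ(b) only when a = b, and φ is injective.
The image of φ is {1, 3, 4, 5, 6, 7, 8, 12, 13, 14, 15}, which has 11 elements.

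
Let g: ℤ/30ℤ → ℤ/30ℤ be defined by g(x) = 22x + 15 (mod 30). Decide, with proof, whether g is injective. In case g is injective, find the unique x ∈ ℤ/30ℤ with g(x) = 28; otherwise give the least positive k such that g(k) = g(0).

Recall: g is injective if g(s) = g(t) implies s = t.
We have gcd(22, 30) = 2 > 1. Taking s = 0 and t = 15: g(0) = 15 and g(15) = 22·15 + 15 = 345 ≡ 15 (mod 30).
So g(0) = g(15) while 0 ≠ 15, hence g is not injective.
Since g is not injective, we find the least positive k with g(k) = g(0): this means 22k ≡ 0 (mod 30), i.e. 30 ∣ 22k. Since gcd(22, 30) = 2, dividing through by 2 this holds exactly when 15 ∣ 11k, and as gcd(11, 15) = 1, exactly when 15 ∣ k.
The smallest positive such k is 15.

15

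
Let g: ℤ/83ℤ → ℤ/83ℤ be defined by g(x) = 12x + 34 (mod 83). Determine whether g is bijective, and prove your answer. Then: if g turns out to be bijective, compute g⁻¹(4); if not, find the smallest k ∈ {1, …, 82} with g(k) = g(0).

If g(u) = g(v), then 12u ≡ 12v (mod 83). Because gcd(12, 83) = 1, we may cancel 12 to get u ≡ v (mod 83).
We now compute 12⁻¹ mod 83 explicitly. Euclid's algorithm: 83 = 6·12 + 11, 12 = 1·11 + 1; back-substituting gives 1 = 7·12 − 1·83, so 12⁻¹ ≡ 7 (mod 83).
Then y ↦ 7(y − 34) is a two-sided inverse to g, so every y ∈ ℤ/83ℤ has a preimage.
Hence g is bijective.
Since g is bijective, we find g⁻¹(4): we need 12x ≡ 4 − 34 ≡ 53 (mod 83). Using 12⁻¹ = 7: x ≡ 7·53 = 371 = 4·83 + 39, so x = 39.
Check: g(39) = 12·39 + 34 = 502 = 6·83 + 4 ≡ 4 (mod 83).

39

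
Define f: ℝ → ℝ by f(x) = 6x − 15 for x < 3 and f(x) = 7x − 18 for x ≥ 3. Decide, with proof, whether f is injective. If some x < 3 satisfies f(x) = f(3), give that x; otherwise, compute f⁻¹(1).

8/3

Both pieces are strictly increasing (slopes 6 and 7), so each is injective on its own interval.
The left piece maps (−∞, 3) onto (−∞, 3); the right piece maps [3, ∞) onto [3, ∞).
These images are disjoint, so no value is attained by both pieces. So f is injective.
Because the two images are disjoint, no x < 3 has f(x) = f(3), so we compute f⁻¹(1): 1 lies in (−∞, 3), so solve 6x − 15 = 1: x = (1 + 15)/6 = 8/3.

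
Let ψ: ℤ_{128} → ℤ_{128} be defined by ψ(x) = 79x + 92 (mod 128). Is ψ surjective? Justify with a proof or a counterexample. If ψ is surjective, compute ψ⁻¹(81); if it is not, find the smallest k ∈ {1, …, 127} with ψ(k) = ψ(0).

Recall: ψ is surjective if every y in the codomain equals ψ(x) for some x in the domain.
Since gcd(79, 128) = 1, 79 is invertible modulo 128. Euclid's algorithm: 128 = 1·79 + 49, 79 = 1·49 + 30, 49 = 1·30 + 19, 30 = 1·19 + 11, 19 = 1·11 + 8, 11 = 1·8 + 3, 8 = 2·3 + 2, 3 = 1·2 + 1; back-substituting gives 1 = 47·79 − 29·128, so 79⁻¹ ≡ 47 (mod 128).
For any y ∈ ℤ_{128}, x = 47(y − 92) mod 128 satisfies ψ(x) = 79·47(y − 92) + 92 ≡ y (since 79·47 ≡ 1 mod 128). So every y has a preimage.
Hence ψ is surjective.
Since ψ is surjective, we compute ψ⁻¹(81): solve 79x + 92 ≡ 81 (mod 128), i.e. 79x ≡ 117 (mod 128).
Multiplying by 79⁻¹ = 47 gives x ≡ 47·117 = 5499 = 42·128 + 123 ≡ 123 (mod 128).
Check: ψ(123) = 79·123 + 92 = 9809 = 76·128 + 81 ≡ 81 (mod 128).

123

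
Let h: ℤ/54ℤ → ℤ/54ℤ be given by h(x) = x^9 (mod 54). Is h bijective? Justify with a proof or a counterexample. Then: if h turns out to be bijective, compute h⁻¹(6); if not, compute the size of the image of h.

h(0) = 0^9 = 0.
h(6): Repeated squaring mod 54: 6^1 ≡ 6, 6^2 ≡ 6² = 36, 6^4 ≡ 36² = 1296 ≡ 0, 6^8 ≡ 0² = 0. Since 9 = 8 + 1, 6^9 ≡ 0·6: 0·6 = 0. So 6^9 ≡ 0 (mod 54).
So h(0) = h(6) = 0 while 0 ≠ 6, therefore h is not injective, hence not bijective.
Since h is not bijective, we determine |image(h)|. Computing x^9 mod 54 for each x (by repeated squaring, reducing mod 54 at every step), the values h(0), h(1), …, h(53) are: 0, 1, 26, 27, 28, 53, 0, 1, 26, 27, 28, 53, 0, 1, 26, 27, 28, 53, 0, 1, 26, 27, 28, 53, 0, 1, 26, 27, 28, 53, 0, 1, 26, 27, 28, 53, 0, 1, 26, 27, 28, 53, 0, 1, 26, 27, 28, 53, 0, 1, 26, 27, 28, 53.
The distinct values are {0, 1, 26, 27, 28, 53}; there are 6 of them.

6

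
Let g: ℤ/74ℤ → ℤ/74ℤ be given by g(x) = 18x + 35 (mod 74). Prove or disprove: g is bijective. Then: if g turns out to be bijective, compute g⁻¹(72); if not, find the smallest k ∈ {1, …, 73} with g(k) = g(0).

37

We have gcd(18, 74) = 2 > 1. Taking u = 0 and v = 37: g(0) = 35 and g(37) = 18·37 + 35 = 701 ≡ 35 (mod 74).
So g(0) = g(37) while 0 ≠ 37, therefore g is not injective, hence not bijective.
Since g is not bijective, we find the least positive k with g(k) = g(0): this means 18k ≡ 0 (mod 74), i.e. 74 ∣ 18k. Since gcd(18, 74) = 2, dividing through by 2 this holds exactly when 37 ∣ 9k, and as gcd(9, 37) = 1, exactly when 37 ∣ k.
The smallest positive such k is 37.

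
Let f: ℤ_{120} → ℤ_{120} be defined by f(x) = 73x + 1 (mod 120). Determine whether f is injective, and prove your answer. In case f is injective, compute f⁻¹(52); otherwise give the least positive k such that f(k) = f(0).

27

If f(x_1) = f(x_2), then 73x_1 ≡ 73x_2 (mod 120). Because gcd(73, 120) = 1, we may cancel 73 to get x_1 ≡ x_2 (mod 120).
Hence f is injective.
We now compute 73⁻¹ mod 120 explicitly. Euclid's algorithm: 120 = 1·73 + 47, 73 = 1·47 + 26, 47 = 1·26 + 21, 26 = 1·21 + 5, 21 = 4·5 + 1; back-substituting gives 1 = 97·73 − 59·120, so 73⁻¹ ≡ 97 (mod 120).
Since f is injective, we compute f⁻¹(52): solve 73x + 1 ≡ 52 (mod 120), i.e. 73x ≡ 51 (mod 120).
Multiplying by 73⁻¹ = 97 gives x ≡ 97·51 = 4947 = 41·120 + 27 ≡ 27 (mod 120).
Check: f(27) = 73·27 + 1 = 1972 = 16·120 + 52 ≡ 52 (mod 120).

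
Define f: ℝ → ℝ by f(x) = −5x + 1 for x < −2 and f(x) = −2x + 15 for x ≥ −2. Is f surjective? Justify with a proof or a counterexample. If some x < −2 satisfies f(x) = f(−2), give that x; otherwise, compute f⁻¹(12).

-18/5

Both pieces are strictly decreasing (slopes −5 and −2), so each is injective on its own interval.
The left piece maps (−∞, −2) onto (11, ∞); the right piece maps [−2, ∞) onto (−∞, 19].
The union (11, ∞) ∪ (−∞, 19] covers ℝ, so f is surjective.
For the follow-up: the images overlap, so an x < −2 with f(x) = f(−2) exists. f(−2) = 19; solving −5x + 1 = 19 for x < −2 gives x = (19 − 1)/(−5) = −18/5.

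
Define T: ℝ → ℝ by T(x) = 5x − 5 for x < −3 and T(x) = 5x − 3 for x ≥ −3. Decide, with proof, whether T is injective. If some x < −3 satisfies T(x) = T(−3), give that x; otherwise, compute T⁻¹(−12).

-9/5

Both pieces are strictly increasing (slopes 5 and 5), so each is injective on its own interval.
The left piece maps (−∞, −3) onto (−∞, −20); the right piece maps [−3, ∞) onto [−18, ∞).
These images are disjoint, so no value is attained by both pieces. Hence T is injective.
Because the two images are disjoint, no x < −3 has T(x) = T(−3), so we compute T⁻¹(−12): −12 lies in [−18, ∞), so solve 5x − 3 = −12: x = (−12 + 3)/5 = −9/5.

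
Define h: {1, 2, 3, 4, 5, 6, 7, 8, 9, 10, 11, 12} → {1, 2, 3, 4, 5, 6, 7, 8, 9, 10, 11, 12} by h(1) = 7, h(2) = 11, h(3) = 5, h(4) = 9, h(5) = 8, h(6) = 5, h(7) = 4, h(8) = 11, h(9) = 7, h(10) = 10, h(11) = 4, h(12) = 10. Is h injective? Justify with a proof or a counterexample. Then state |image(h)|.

7

h(3) = 5 = h(6) with 3 ≠ 6, so h is not injective.
The image of h is {4, 5, 7, 8, 9, 10, 11}, which has 7 elements.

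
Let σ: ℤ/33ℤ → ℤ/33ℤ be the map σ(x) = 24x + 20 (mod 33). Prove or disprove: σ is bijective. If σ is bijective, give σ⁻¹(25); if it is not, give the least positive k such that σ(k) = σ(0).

11

We have gcd(24, 33) = 3 > 1. Taking x_1 = 0 and x_2 = 11: σ(0) = 20 and σ(11) = 24·11 + 20 = 284 ≡ 20 (mod 33).
So σ(0) = σ(11) while 0 ≠ 11, therefore σ is not injective, hence not bijective.
Since σ is not bijective, we find the least positive k with σ(k) = σ(0): this means 24k ≡ 0 (mod 33), i.e. 33 ∣ 24k. Since gcd(24, 33) = 3, dividing through by 3 this holds exactly when 11 ∣ 8k, and as gcd(8, 11) = 1, exactly when 11 ∣ k.
The smallest positive such k is 11.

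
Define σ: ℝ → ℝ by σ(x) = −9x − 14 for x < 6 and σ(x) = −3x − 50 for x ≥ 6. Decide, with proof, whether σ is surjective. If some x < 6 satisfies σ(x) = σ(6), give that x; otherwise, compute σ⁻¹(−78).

Both pieces are strictly decreasing (slopes −9 and −3), so each is injective on its own interval.
The left piece maps (−∞, 6) onto (−68, ∞); the right piece maps [6, ∞) onto (−∞, −68].
These images together cover ℝ, so σ is surjective.
Because the two images are disjoint, no x < 6 has σ(x) = σ(6), so we compute σ⁻¹(−78): −78 lies in (−∞, −68], so solve −3x − 50 = −78: x = (−78 + 50)/(−3) = 28/3.

28/3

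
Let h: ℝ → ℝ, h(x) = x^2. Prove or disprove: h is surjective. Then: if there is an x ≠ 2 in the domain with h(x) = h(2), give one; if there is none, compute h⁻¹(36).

Since 2 is even, x^2 ≥ 0 for all x ∈ ℝ, so −1 ∈ ℝ has no preimage. Therefore h is not surjective.
For the follow-up, such an x exists: taking x = −2 ∈ ℝ gives h(−2) = 4 = h(2) with −2 ≠ 2.

-2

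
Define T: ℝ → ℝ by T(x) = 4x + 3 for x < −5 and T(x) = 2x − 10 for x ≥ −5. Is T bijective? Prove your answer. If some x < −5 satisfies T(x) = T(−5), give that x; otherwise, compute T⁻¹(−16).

Both pieces are strictly increasing (slopes 4 and 2), so each is injective on its own interval.
The left piece maps (−∞, −5) onto (−∞, −17); the right piece maps [−5, ∞) onto [−20, ∞).
These images overlap. In particular T(−5) = −20 (right piece), and solving 4x + 3 = −20 on the left piece gives x = −23/4 < −5.
So T(−23/4) = T(−5) with −23/4 ≠ −5, and T is not injective, hence not bijective. This x = −23/4 is the requested value below −5.

-23/4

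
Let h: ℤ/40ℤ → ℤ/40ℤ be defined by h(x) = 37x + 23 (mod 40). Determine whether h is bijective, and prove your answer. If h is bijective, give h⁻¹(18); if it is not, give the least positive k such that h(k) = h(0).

15

By definition, h is injective if h(a) = h(b) implies a = b.
Suppose h(a) = h(b) in ℤ/40ℤ. Then 37a + 23 ≡ 37b + 23 (mod 40), hence 37(a − b) ≡ 0 (mod 40).
Since gcd(37, 40) = 1, 37 is invertible modulo 40, thus a − b ≡ 0 (mod 40), i.e. a = b.
We now compute 37⁻¹ mod 40 explicitly. Euclid's algorithm: 40 = 1·37 + 3, 37 = 12·3 + 1; back-substituting gives 1 = 13·37 − 12·40, so 37⁻¹ ≡ 13 (mod 40).
For any y ∈ ℤ/40ℤ, x = 13(y − 23) mod 40 satisfies h(x) = 37·13(y − 23) + 23 ≡ y (since 37·13 ≡ 1 mod 40). So every y has a preimage.
Therefore h is bijective.
Since h is bijective, we compute h⁻¹(18): solve 37x + 23 ≡ 18 (mod 40), i.e. 37x ≡ 35 (mod 40).
Multiplying by 37⁻¹ = 13 gives x ≡ 13·35 = 455 = 11·40 + 15 ≡ 15 (mod 40).
Check: h(15) = 37·15 + 23 = 578 = 14·40 + 18 ≡ 18 (mod 40).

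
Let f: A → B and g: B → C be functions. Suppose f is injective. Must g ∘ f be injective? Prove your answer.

not injective

No. Take A = B = C = {1, 2}, f = identity (injective), and g(x) = 1 for every x.
Then (g ∘ f)(1) = 1 = (g ∘ f)(2) with 1 ≠ 2, so g ∘ f is not injective.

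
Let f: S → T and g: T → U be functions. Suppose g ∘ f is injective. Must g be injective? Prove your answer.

not injective

No. Take S = {0}, T = {0, 1}, U = {0, 1}, f(a) = a for each a ∈ S, and g(b) = 0 if b ∈ {0, 1} else g(b) = b.
Then g ∘ f = f is injective (S ⊂ T and f is the inclusion), but g(0) = g(1) = 0 with 0 ≠ 1, so g is not injective.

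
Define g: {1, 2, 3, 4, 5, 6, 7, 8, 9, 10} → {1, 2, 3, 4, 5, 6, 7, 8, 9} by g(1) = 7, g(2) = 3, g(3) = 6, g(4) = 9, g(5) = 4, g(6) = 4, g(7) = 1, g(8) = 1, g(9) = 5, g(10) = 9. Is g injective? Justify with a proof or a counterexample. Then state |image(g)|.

g(5) = 4 = g(6) with 5 ≠ 6, so g is not injective.
The image of g is {1, 3, 4, 5, 6, 7, 9}, which has 7 elements.

7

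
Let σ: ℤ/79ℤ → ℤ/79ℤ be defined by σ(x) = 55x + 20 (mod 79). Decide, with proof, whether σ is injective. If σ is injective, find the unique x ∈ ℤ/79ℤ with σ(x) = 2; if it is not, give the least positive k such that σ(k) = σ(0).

60

By definition, σ is injective if σ(u) = σ(v) implies u = v.
Suppose σ(u) = σ(v) in ℤ/79ℤ. Then 55u + 20 ≡ 55v + 20 (mod 79), therefore 55(u − v) ≡ 0 (mod 79).
Since gcd(55, 79) = 1, 55 is invertible modulo 79, hence u − v ≡ 0 (mod 79), i.e. u = v.
Hence σ is injective.
We now compute 55⁻¹ mod 79 explicitly. Euclid's algorithm: 79 = 1·55 + 24, 55 = 2·24 + 7, 24 = 3·7 + 3, 7 = 2·3 + 1; back-substituting gives 1 = 23·55 − 16·79, so 55⁻¹ ≡ 23 (mod 79).
Since σ is injective, we compute σ⁻¹(2): solve 55x + 20 ≡ 2 (mod 79), i.e. 55x ≡ 61 (mod 79).
Multiplying by 55⁻¹ = 23 gives x ≡ 23·61 = 1403 = 17·79 + 60 ≡ 60 (mod 79).
Check: σ(60) = 55·60 + 20 = 3320 = 42·79 + 2 ≡ 2 (mod 79).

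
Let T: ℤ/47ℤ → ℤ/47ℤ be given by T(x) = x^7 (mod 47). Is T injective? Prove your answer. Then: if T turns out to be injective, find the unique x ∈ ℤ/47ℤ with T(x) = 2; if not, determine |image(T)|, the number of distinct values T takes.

Since 47 is prime, the nonzero elements of ℤ/47ℤ form a cyclic group of order 46.
As gcd(7, 46) = 1, raising to the 7th power is a bijection on this group: if u^7 ≡ v^7 then (uv^{−1})^7 = 1, and the only element of order dividing gcd(7, 46) = 1 is 1, so u = v.
With T(0) = 0 this makes T injective on all of ℤ/47ℤ, hence bijective (finite equal-size domain and codomain). In particular T is injective.
Since T is injective, we find the preimage of 2. The inverse of x ↦ x^7 on (ℤ/47ℤ)^× is x ↦ x^33, because 7·33 = 231 = 5·46 + 1 ≡ 1 (mod 46) and x^{46} = 1 for x ≠ 0 (Fermat). So T⁻¹(2) = 2^33 mod 47.
Repeated squaring mod 47: 2^1 ≡ 2, 2^2 ≡ 2² = 4, 2^4 ≡ 4² = 16, 2^8 ≡ 16² = 256 ≡ 21, 2^16 ≡ 21² = 441 ≡ 18, 2^32 ≡ 18² = 324 ≡ 42. Since 33 = 32 + 1, 2^33 ≡ 42·2: 42·2 = 84 ≡ 37. So 2^33 ≡ 37 (mod 47).
Hence T⁻¹(2) = 37.

37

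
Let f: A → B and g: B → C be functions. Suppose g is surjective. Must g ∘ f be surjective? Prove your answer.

No. Take A = {0}, B = C = {0, 1, 2, 3, 4, 5}, f(0) = 0, and g = identity (surjective).
Then (g ∘ f)(0) = 0, and 5 ∈ C has no preimage under g ∘ f, so g ∘ f is not surjective.

not surjective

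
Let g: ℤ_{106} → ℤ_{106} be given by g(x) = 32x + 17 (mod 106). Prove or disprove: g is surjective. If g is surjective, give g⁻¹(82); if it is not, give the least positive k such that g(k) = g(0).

By definition, g is surjective if every y in the codomain equals g(x) for some x in the domain.
Since gcd(32, 106) = 2, we have 32x ≡ 0 (mod 2) for all x, so g(x) ≡ 1 (mod 2).
But 0 ≢ 1 (mod 2), so 0 ∈ ℤ_{106} has no preimage. Hence g is not surjective.
Since g is not surjective, we find the least positive k with g(k) = g(0): this means 32k ≡ 0 (mod 106), i.e. 106 ∣ 32k. Since gcd(32, 106) = 2, dividing through by 2 this holds exactly when 53 ∣ 16k, and as gcd(16, 53) = 1, exactly when 53 ∣ k.
The smallest positive such k is 53.

53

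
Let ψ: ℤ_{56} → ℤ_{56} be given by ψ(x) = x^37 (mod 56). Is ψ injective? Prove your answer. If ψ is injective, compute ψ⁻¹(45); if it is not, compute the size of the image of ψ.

35

ψ(0) = 0^37 = 0.
ψ(14): Repeated squaring mod 56: 14^1 ≡ 14, 14^2 ≡ 14² = 196 ≡ 28, 14^4 ≡ 28² = 784 ≡ 0, 14^8 ≡ 0² = 0, 14^16 ≡ 0² = 0, 14^32 ≡ 0² = 0. Since 37 = 32 + 4 + 1, 14^37 ≡ 0·0·14: 0·0 = 0, then 0·14 = 0. So 14^37 ≡ 0 (mod 56).
So ψ(0) = ψ(14) = 0 while 0 ≠ 14, so ψ is not injective.
Since ψ is not injective, we determine |image(ψ)|. Computing x^37 mod 56 for each x (by repeated squaring, reducing mod 56 at every step), the values ψ(0), ψ(1), …, ψ(55) are: 0, 1, 16, 3, 32, 5, 48, 7, 8, 9, 24, 11, 40, 13, 0, 15, 16, 17, 32, 19, 48, 21, 8, 23, 24, 25, 40, 27, 0, 29, 16, 31, 32, 33, 48, 35, 8, 37, 24, 39, 40, 41, 0, 43, 16, 45, 32, 47, 48, 49, 8, 51, 24, 53, 40, 55.
The distinct values are {0, 1, 3, 5, 7, 8, 9, 11, 13, 15, 16, 17, 19, 21, 23, 24, 25, 27, 29, 31, 32, 33, 35, 37, 39, 40, 41, 43, 45, 47, 48, 49, 51, 53, 55}; there are 35 of them.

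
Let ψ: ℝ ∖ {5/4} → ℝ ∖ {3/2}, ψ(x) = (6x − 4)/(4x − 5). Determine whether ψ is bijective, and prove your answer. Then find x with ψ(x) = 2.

3

Suppose ψ(u) = ψ(v). Cross-multiplying: (6u − 4)(4v − 5) = (6v − 4)(4u − 5).
Expanding both sides and cancelling the symmetric terms leaves −14·(u − v) = 0. Since −14 ≠ 0, u = v. Therefore ψ is injective.
For any y ≠ 3/2, solving y(4x − 5) = 6x − 4 for x gives a well-defined x ≠ 5/4. So ψ is surjective.
So ψ is bijective.
Solving ψ(x) = 2: cross-multiplying gives 6x − 4 = 2(4x − 5), which rearranges to −2x = −6, so x = 3.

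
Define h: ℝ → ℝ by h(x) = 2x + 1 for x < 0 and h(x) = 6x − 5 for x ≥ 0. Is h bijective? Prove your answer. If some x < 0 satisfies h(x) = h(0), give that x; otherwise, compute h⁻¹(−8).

Both pieces are strictly increasing (slopes 2 and 6), so each is injective on its own interval.
The left piece maps (−∞, 0) onto (−∞, 1); the right piece maps [0, ∞) onto [−5, ∞).
These images overlap. In particular h(0) = −5 (right piece), and solving 2x + 1 = −5 on the left piece gives x = −3 < 0.
So h(−3) = h(0) with −3 ≠ 0, and h is not injective, hence not bijective. This x = −3 is the requested value below 0.

-3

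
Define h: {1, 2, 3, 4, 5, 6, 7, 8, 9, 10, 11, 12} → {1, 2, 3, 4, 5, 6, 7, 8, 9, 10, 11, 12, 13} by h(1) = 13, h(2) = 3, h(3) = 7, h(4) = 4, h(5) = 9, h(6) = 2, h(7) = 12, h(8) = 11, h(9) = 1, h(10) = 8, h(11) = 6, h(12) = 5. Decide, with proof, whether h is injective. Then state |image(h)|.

The values h(1), …, h(12) are 13, 3, 7, 4, 9, 2, 12, 11, 1, 8, 6, 5 — all distinct.
So h(s) = h(t) only when s = t, and h is injective.
The image of h is {1, 2, 3, 4, 5, 6, 7, 8, 9, 11, 12, 13}, which has 12 elements.

12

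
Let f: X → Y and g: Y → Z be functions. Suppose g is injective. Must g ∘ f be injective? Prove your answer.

No. Take X = {1, 2}, Y = Z = {1, 2, 3, 4, 5}, f(1) = f(2) = 1, and g = identity (injective).
Then (g ∘ f)(1) = (g ∘ f)(2) = 1 with 1 ≠ 2, so g ∘ f is not injective.

not injective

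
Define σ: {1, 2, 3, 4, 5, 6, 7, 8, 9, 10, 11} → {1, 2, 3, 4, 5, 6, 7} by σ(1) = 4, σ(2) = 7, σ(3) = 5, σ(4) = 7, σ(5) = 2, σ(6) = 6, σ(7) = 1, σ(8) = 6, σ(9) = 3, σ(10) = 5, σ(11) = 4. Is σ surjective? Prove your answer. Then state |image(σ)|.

Every element of the codomain has a preimage: 1 = σ(7), 2 = σ(5), 3 = σ(9), 4 = σ(1), 5 = σ(3), 6 = σ(6), 7 = σ(2).
Hence σ is surjective.
The image of σ is {1, 2, 3, 4, 5, 6, 7}, which has 7 elements.

7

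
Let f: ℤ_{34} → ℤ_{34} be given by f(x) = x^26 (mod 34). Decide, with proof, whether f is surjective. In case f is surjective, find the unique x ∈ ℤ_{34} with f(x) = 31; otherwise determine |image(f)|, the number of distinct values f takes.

18

f(16): Repeated squaring mod 34: 16^1 ≡ 16, 16^2 ≡ 16² = 256 ≡ 18, 16^4 ≡ 18² = 324 ≡ 18, 16^8 ≡ 18² = 324 ≡ 18, 16^16 ≡ 18² = 324 ≡ 18. Since 26 = 16 + 8 + 2, 16^26 ≡ 18·18·18: 18·18 = 324 ≡ 18, then 18·18 = 324 ≡ 18. So 16^26 ≡ 18 (mod 34).
f(18): Repeated squaring mod 34: 18^1 ≡ 18, 18^2 ≡ 18² = 324 ≡ 18, 18^4 ≡ 18² = 324 ≡ 18, 18^8 ≡ 18² = 324 ≡ 18, 18^16 ≡ 18² = 324 ≡ 18. Since 26 = 16 + 8 + 2, 18^26 ≡ 18·18·18: 18·18 = 324 ≡ 18, then 18·18 = 324 ≡ 18. So 18^26 ≡ 18 (mod 34).
So f(16) = f(18) = 18 while 16 ≠ 18, hence f is not injective.
A non-injective map from the 34-element set ℤ_{34} to itself takes at most 33 distinct values, so it cannot be surjective. Hence f is not surjective.
Since f is not surjective, we determine |image(f)|. Computing x^26 mod 34 for each x (by repeated squaring, reducing mod 34 at every step), the values f(0), f(1), …, f(33) are: 0, 1, 4, 25, 16, 9, 32, 19, 30, 13, 2, 15, 26, 33, 8, 21, 18, 17, 18, 21, 8, 33, 26, 15, 2, 13, 30, 19, 32, 9, 16, 25, 4, 1.
The distinct values are {0, 1, 2, 4, 8, 9, 13, 15, 16, 17, 18, 19, 21, 25, 26, 30, 32, 33}; there are 18 of them.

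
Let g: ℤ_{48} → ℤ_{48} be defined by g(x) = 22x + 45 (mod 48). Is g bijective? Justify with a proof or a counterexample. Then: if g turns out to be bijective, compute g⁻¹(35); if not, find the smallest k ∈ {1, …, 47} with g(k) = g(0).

We have gcd(22, 48) = 2 > 1. Taking s = 0 and t = 24: g(0) = 45 and g(24) = 22·24 + 45 = 573 ≡ 45 (mod 48).
So g(0) = g(24) while 0 ≠ 24, so g is not injective, hence not bijective.
Since g is not bijective, we find the least positive k with g(k) = g(0): this means 22k ≡ 0 (mod 48), i.e. 48 ∣ 22k. Since gcd(22, 48) = 2, dividing through by 2 this holds exactly when 24 ∣ 11k, and as gcd(11, 24) = 1, exactly when 24 ∣ k.
The smallest positive such k is 24.

24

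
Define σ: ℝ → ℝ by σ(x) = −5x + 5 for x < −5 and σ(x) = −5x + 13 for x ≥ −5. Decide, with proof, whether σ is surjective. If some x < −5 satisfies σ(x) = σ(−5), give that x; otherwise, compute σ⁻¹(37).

Both pieces are strictly decreasing (slopes −5 and −5), so each is injective on its own interval.
The left piece maps (−∞, −5) onto (30, ∞); the right piece maps [−5, ∞) onto (−∞, 38].
The union (30, ∞) ∪ (−∞, 38] covers ℝ, so σ is surjective.
For the follow-up: the images overlap, so an x < −5 with σ(x) = σ(−5) exists. σ(−5) = 38; solving −5x + 5 = 38 for x < −5 gives x = (38 − 5)/(−5) = −33/5.

-33/5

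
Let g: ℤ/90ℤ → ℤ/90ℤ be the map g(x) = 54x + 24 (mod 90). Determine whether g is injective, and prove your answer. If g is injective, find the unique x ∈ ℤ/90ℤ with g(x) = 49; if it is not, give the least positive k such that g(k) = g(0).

5

We have gcd(54, 90) = 18 > 1. Taking x_1 = 0 and x_2 = 5: g(0) = 24 and g(5) = 54·5 + 24 = 294 ≡ 24 (mod 90).
So g(0) = g(5) while 0 ≠ 5, hence g is not injective.
Since g is not injective, we find the least positive k with g(k) = g(0): this means 54k ≡ 0 (mod 90), i.e. 90 ∣ 54k. Since gcd(54, 90) = 18, dividing through by 18 this holds exactly when 5 ∣ 3k, and as gcd(3, 5) = 1, exactly when 5 ∣ k.
The smallest positive such k is 5.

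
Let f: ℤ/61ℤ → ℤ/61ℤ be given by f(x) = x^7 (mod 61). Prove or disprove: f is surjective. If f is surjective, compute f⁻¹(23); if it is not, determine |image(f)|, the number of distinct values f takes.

28

Since 61 is prime, the nonzero elements of ℤ/61ℤ form a cyclic group of order 60.
As gcd(7, 60) = 1, raising to the 7th power is a bijection on this group: if a^7 ≡ b^7 then (ab^{−1})^7 = 1, and the only element of order dividing gcd(7, 60) = 1 is 1, so a = b.
With f(0) = 0 this makes f injective on all of ℤ/61ℤ, hence bijective (finite equal-size domain and codomain). In particular f is surjective.
Since f is surjective, we find the preimage of 23. The inverse of x ↦ x^7 on (ℤ/61ℤ)^× is x ↦ x^43, because 7·43 = 301 = 5·60 + 1 ≡ 1 (mod 60) and x^{60} = 1 for x ≠ 0 (Fermat). So f⁻¹(23) = 23^43 mod 61.
Repeated squaring mod 61: 23^1 ≡ 23, 23^2 ≡ 23² = 529 ≡ 41, 23^4 ≡ 41² = 1681 ≡ 34, 23^8 ≡ 34² = 1156 ≡ 58, 23^16 ≡ 58² = 3364 ≡ 9, 23^32 ≡ 9² = 81 ≡ 20. Since 43 = 32 + 8 + 2 + 1, 23^43 ≡ 20·58·41·23: 20·58 = 1160 ≡ 1, then 1·41 = 41, then 41·23 = 943 ≡ 28. So 23^43 ≡ 28 (mod 61).
Hence f⁻¹(23) = 28.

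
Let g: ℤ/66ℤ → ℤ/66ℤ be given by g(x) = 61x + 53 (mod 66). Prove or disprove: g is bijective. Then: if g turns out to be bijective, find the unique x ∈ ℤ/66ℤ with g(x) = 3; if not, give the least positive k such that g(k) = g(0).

10

By definition, g is injective if g(x_1) = g(x_2) implies x_1 = x_2.
If g(x_1) = g(x_2), then 61x_1 ≡ 61x_2 (mod 66). Because gcd(61, 66) = 1, we may cancel 61 to get x_1 ≡ x_2 (mod 66).
We now compute 61⁻¹ mod 66 explicitly. Euclid's algorithm: 66 = 1·61 + 5, 61 = 12·5 + 1; back-substituting gives 1 = 13·61 − 12·66, so 61⁻¹ ≡ 13 (mod 66).
Then y ↦ 13(y − 53) is a two-sided inverse to g, so every y ∈ ℤ/66ℤ has a preimage.
Hence g is bijective.
Since g is bijective, we find g⁻¹(3): we need 61x ≡ 3 − 53 ≡ 16 (mod 66). Using 61⁻¹ = 13: x ≡ 13·16 = 208 = 3·66 + 10, so x = 10.
Check: g(10) = 61·10 + 53 = 663 = 10·66 + 3 ≡ 3 (mod 66).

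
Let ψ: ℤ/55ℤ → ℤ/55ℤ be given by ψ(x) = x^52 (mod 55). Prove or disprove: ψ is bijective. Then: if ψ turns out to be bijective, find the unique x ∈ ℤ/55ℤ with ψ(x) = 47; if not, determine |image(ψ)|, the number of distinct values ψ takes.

12

ψ(4): Repeated squaring mod 55: 4^1 ≡ 4, 4^2 ≡ 4² = 16, 4^4 ≡ 16² = 256 ≡ 36, 4^8 ≡ 36² = 1296 ≡ 31, 4^16 ≡ 31² = 961 ≡ 26, 4^32 ≡ 26² = 676 ≡ 16. Since 52 = 32 + 16 + 4, 4^52 ≡ 16·26·36: 16·26 = 416 ≡ 31, then 31·36 = 1116 ≡ 16. So 4^52 ≡ 16 (mod 55).
ψ(7): Repeated squaring mod 55: 7^1 ≡ 7, 7^2 ≡ 7² = 49, 7^4 ≡ 49² = 2401 ≡ 36, 7^8 ≡ 36² = 1296 ≡ 31, 7^16 ≡ 31² = 961 ≡ 26, 7^32 ≡ 26² = 676 ≡ 16. Since 52 = 32 + 16 + 4, 7^52 ≡ 16·26·36: 16·26 = 416 ≡ 31, then 31·36 = 1116 ≡ 16. So 7^52 ≡ 16 (mod 55).
So ψ(4) = ψ(7) = 16 while 4 ≠ 7, hence ψ is not injective, hence not bijective.
Since ψ is not bijective, we determine |image(ψ)|. Computing x^52 mod 55 for each x (by repeated squaring, reducing mod 55 at every step), the values ψ(0), ψ(1), …, ψ(54) are: 0, 1, 26, 31, 16, 25, 36, 16, 31, 26, 45, 11, 1, 26, 31, 5, 36, 36, 16, 31, 15, 1, 11, 1, 26, 20, 16, 36, 36, 16, 20, 26, 1, 11, 1, 15, 31, 16, 36, 36, 5, 31, 26, 1, 11, 45, 26, 31, 16, 36, 25, 16, 31, 26, 1.
The distinct values are {0, 1, 5, 11, 15, 16, 20, 25, 26, 31, 36, 45}; there are 12 of them.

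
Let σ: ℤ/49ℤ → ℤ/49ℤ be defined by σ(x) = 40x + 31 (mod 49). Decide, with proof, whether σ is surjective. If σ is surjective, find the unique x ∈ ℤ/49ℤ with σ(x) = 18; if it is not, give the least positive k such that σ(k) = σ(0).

Recall that surjectivity means every element of the codomain has a preimage under σ.
Since gcd(40, 49) = 1, 40 is invertible modulo 49. Euclid's algorithm: 49 = 1·40 + 9, 40 = 4·9 + 4, 9 = 2·4 + 1; back-substituting gives 1 = 38·40 − 31·49, so 40⁻¹ ≡ 38 (mod 49).
Then y ↦ 38(y − 31) is a two-sided inverse to σ, so every y ∈ ℤ/49ℤ has a preimage.
Therefore σ is surjective.
Since σ is surjective, we find σ⁻¹(18): we need 40x ≡ 18 − 31 ≡ 36 (mod 49). Using 40⁻¹ = 38: x ≡ 38·36 = 1368 = 27·49 + 45, so x = 45.
Check: σ(45) = 40·45 + 31 = 1831 = 37·49 + 18 ≡ 18 (mod 49).

45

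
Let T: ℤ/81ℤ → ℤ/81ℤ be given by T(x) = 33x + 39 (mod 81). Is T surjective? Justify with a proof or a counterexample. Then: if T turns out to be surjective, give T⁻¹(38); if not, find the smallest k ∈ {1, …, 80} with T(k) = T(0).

Since gcd(33, 81) = 3, we have 33x ≡ 0 (mod 3) for all x, so T(x) ≡ 0 (mod 3).
But 1 ≢ 0 (mod 3), so 1 ∈ ℤ/81ℤ has no preimage. Hence T is not surjective.
Since T is not surjective, we find the least positive k with T(k) = T(0): this means 33k ≡ 0 (mod 81), i.e. 81 ∣ 33k. Since gcd(33, 81) = 3, dividing through by 3 this holds exactly when 27 ∣ 11k, and as gcd(11, 27) = 1, exactly when 27 ∣ k.
The smallest positive such k is 27.

27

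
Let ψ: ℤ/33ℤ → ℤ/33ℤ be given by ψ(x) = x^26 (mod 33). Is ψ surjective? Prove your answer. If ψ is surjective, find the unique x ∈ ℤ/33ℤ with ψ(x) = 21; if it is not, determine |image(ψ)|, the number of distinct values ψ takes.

ψ(4): Repeated squaring mod 33: 4^1 ≡ 4, 4^2 ≡ 4² = 16, 4^4 ≡ 16² = 256 ≡ 25, 4^8 ≡ 25² = 625 ≡ 31, 4^16 ≡ 31² = 961 ≡ 4. Since 26 = 16 + 8 + 2, 4^26 ≡ 4·31·16: 4·31 = 124 ≡ 25, then 25·16 = 400 ≡ 4. So 4^26 ≡ 4 (mod 33).
ψ(7): Repeated squaring mod 33: 7^1 ≡ 7, 7^2 ≡ 7² = 49 ≡ 16, 7^4 ≡ 16² = 256 ≡ 25, 7^8 ≡ 25² = 625 ≡ 31, 7^16 ≡ 31² = 961 ≡ 4. Since 26 = 16 + 8 + 2, 7^26 ≡ 4·31·16: 4·31 = 124 ≡ 25, then 25·16 = 400 ≡ 4. So 7^26 ≡ 4 (mod 33).
So ψ(4) = ψ(7) = 4 while 4 ≠ 7, hence ψ is not injective.
A non-injective map from the 33-element set ℤ/33ℤ to itself takes at most 32 distinct values, so it cannot be surjective. Thus ψ is not surjective.
Since ψ is not surjective, we determine |image(ψ)|. Computing x^26 mod 33 for each x (by repeated squaring, reducing mod 33 at every step), the values ψ(0), ψ(1), …, ψ(32) are: 0, 1, 31, 3, 4, 16, 27, 4, 25, 9, 1, 22, 12, 31, 25, 15, 16, 16, 15, 25, 31, 12, 22, 1, 9, 25, 4, 27, 16, 4, 3, 31, 1.
The distinct values are {0, 1, 3, 4, 9, 12, 15, 16, 22, 25, 27, 31}; there are 12 of them.

12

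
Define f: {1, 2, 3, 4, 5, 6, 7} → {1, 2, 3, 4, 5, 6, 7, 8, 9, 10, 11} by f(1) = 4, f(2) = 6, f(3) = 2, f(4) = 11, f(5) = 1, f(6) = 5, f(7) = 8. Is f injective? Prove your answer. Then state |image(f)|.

7

The values f(1), …, f(7) are 4, 6, 2, 11, 1, 5, 8 — all distinct.
So f(a) = f(b) only when a = b, and f is injective.
The image of f is {1, 2, 4, 5, 6, 8, 11}, which has 7 elements.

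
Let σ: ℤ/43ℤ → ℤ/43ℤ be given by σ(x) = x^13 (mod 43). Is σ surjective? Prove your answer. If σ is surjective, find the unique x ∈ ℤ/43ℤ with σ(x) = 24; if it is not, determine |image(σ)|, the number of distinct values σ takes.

23

Since 43 is prime, the nonzero elements of ℤ/43ℤ form a cyclic group of order 42.
As gcd(13, 42) = 1, raising to the 13th power is a bijection on this group: if s^13 ≡ t^13 then (st^{−1})^13 = 1, and the only element of order dividing gcd(13, 42) = 1 is 1, so s = t.
With σ(0) = 0 this makes σ injective on all of ℤ/43ℤ, hence bijective (finite equal-size domain and codomain). In particular σ is surjective.
Since σ is surjective, we find the preimage of 24. The inverse of x ↦ x^13 on (ℤ/43ℤ)^× is x ↦ x^13, because 13·13 = 169 = 4·42 + 1 ≡ 1 (mod 42) and x^{42} = 1 for x ≠ 0 (Fermat). So σ⁻¹(24) = 24^13 mod 43.
Repeated squaring mod 43: 24^1 ≡ 24, 24^2 ≡ 24² = 576 ≡ 17, 24^4 ≡ 17² = 289 ≡ 31, 24^8 ≡ 31² = 961 ≡ 15. Since 13 = 8 + 4 + 1, 24^13 ≡ 15·31·24: 15·31 = 465 ≡ 35, then 35·24 = 840 ≡ 23. So 24^13 ≡ 23 (mod 43).
Hence σ⁻¹(24) = 23.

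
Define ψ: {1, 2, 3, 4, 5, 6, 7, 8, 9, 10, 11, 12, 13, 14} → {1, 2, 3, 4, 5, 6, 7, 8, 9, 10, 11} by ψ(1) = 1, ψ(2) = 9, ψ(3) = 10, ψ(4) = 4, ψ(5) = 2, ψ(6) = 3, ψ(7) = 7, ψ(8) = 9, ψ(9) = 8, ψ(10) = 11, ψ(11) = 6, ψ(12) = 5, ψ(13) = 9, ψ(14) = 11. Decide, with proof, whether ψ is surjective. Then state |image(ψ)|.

11

Every element of the codomain has a preimage: 1 = ψ(1), 2 = ψ(5), 3 = ψ(6), 4 = ψ(4), 5 = ψ(12), 6 = ψ(11), 7 = ψ(7), 8 = ψ(9), 9 = ψ(2), 10 = ψ(3), 11 = ψ(10).
Hence ψ is surjective.
The image of ψ is {1, 2, 3, 4, 5, 6, 7, 8, 9, 10, 11}, which has 11 elements.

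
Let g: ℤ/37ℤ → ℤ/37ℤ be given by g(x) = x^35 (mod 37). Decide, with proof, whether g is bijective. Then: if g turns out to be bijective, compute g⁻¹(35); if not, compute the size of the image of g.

Since 37 is prime, the nonzero elements of ℤ/37ℤ form a cyclic group of order 36.
As gcd(35, 36) = 1, raising to the 35th power is a bijection on this group: if x_1^35 ≡ x_2^35 then (x_1x_2^{−1})^35 = 1, and the only element of order dividing gcd(35, 36) = 1 is 1, so x_1 = x_2.
With g(0) = 0 this makes g injective on all of ℤ/37ℤ, hence bijective (finite equal-size domain and codomain). In particular g is bijective.
Since g is bijective, we find the preimage of 35. The inverse of x ↦ x^35 on (ℤ/37ℤ)^× is x ↦ x^35, because 35·35 = 1225 = 34·36 + 1 ≡ 1 (mod 36) and x^{36} = 1 for x ≠ 0 (Fermat). So g⁻¹(35) = 35^35 mod 37.
Repeated squaring mod 37: 35^1 ≡ 35, 35^2 ≡ 35² = 1225 ≡ 4, 35^4 ≡ 4² = 16, 35^8 ≡ 16² = 256 ≡ 34, 35^16 ≡ 34² = 1156 ≡ 9, 35^32 ≡ 9² = 81 ≡ 7. Since 35 = 32 + 2 + 1, 35^35 ≡ 7·4·35: 7·4 = 28, then 28·35 = 980 ≡ 18. So 35^35 ≡ 18 (mod 37).
Hence g⁻¹(35) = 18.

18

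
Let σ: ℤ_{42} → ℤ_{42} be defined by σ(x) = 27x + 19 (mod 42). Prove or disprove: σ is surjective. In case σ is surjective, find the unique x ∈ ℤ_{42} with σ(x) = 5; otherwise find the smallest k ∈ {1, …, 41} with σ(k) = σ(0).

14

Recall: σ is surjective if every y in the codomain equals σ(x) for some x in the domain.
Since gcd(27, 42) = 3, we have 27x ≡ 0 (mod 3) for all x, so σ(x) ≡ 1 (mod 3).
But 0 ≢ 1 (mod 3), so 0 ∈ ℤ_{42} has no preimage. Therefore σ is not surjective.
Since σ is not surjective, we find the least positive k with σ(k) = σ(0): this means 27k ≡ 0 (mod 42), i.e. 42 ∣ 27k. Since gcd(27, 42) = 3, dividing through by 3 this holds exactly when 14 ∣ 9k, and as gcd(9, 14) = 1, exactly when 14 ∣ k.
The smallest positive such k is 14.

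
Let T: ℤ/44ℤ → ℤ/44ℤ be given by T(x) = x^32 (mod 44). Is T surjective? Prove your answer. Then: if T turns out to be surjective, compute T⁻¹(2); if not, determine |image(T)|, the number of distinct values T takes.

T(10): Repeated squaring mod 44: 10^1 ≡ 10, 10^2 ≡ 10² = 100 ≡ 12, 10^4 ≡ 12² = 144 ≡ 12, 10^8 ≡ 12² = 144 ≡ 12, 10^16 ≡ 12² = 144 ≡ 12, 10^32 ≡ 12² = 144 ≡ 12. So 10^32 ≡ 12 (mod 44).
T(12): Repeated squaring mod 44: 12^1 ≡ 12, 12^2 ≡ 12² = 144 ≡ 12, 12^4 ≡ 12² = 144 ≡ 12, 12^8 ≡ 12² = 144 ≡ 12, 12^16 ≡ 12² = 144 ≡ 12, 12^32 ≡ 12² = 144 ≡ 12. So 12^32 ≡ 12 (mod 44).
So T(10) = T(12) = 12 while 10 ≠ 12, hence T is not injective.
A non-injective map from the 44-element set ℤ/44ℤ to itself takes at most 43 distinct values, so it cannot be surjective. So T is not surjective.
Since T is not surjective, we determine |image(T)|. Computing x^32 mod 44 for each x (by repeated squaring, reducing mod 44 at every step), the values T(0), T(1), …, T(43) are: 0, 1, 4, 9, 16, 25, 36, 5, 20, 37, 12, 33, 12, 37, 20, 5, 36, 25, 16, 9, 4, 1, 0, 1, 4, 9, 16, 25, 36, 5, 20, 37, 12, 33, 12, 37, 20, 5, 36, 25, 16, 9, 4, 1.
The distinct values are {0, 1, 4, 5, 9, 12, 16, 20, 25, 33, 36, 37}; there are 12 of them.

12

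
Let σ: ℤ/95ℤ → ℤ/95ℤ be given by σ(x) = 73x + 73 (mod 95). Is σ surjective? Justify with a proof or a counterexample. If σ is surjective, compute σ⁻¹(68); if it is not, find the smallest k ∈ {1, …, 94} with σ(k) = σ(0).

By definition, surjectivity means every element of the codomain has a preimage under σ.
Since gcd(73, 95) = 1, 73 is invertible modulo 95. Euclid's algorithm: 95 = 1·73 + 22, 73 = 3·22 + 7, 22 = 3·7 + 1; back-substituting gives 1 = 82·73 − 63·95, so 73⁻¹ ≡ 82 (mod 95).
For any y ∈ ℤ/95ℤ, x = 82(y − 73) mod 95 satisfies σ(x) = 73·82(y − 73) + 73 ≡ y (since 73·82 ≡ 1 mod 95). So every y has a preimage.
Hence σ is surjective.
Since σ is surjective, we compute σ⁻¹(68): solve 73x + 73 ≡ 68 (mod 95), i.e. 73x ≡ 90 (mod 95).
Multiplying by 73⁻¹ = 82 gives x ≡ 82·90 = 7380 = 77·95 + 65 ≡ 65 (mod 95).
Check: σ(65) = 73·65 + 73 = 4818 = 50·95 + 68 ≡ 68 (mod 95).

65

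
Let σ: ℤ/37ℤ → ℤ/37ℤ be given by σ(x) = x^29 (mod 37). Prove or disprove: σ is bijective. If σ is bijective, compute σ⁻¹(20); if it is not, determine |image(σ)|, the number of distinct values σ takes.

Since 37 is prime, the nonzero elements of ℤ/37ℤ form a cyclic group of order 36.
As gcd(29, 36) = 1, raising to the 29th power is a bijection on this group: if x_1^29 ≡ x_2^29 then (x_1x_2^{−1})^29 = 1, and the only element of order dividing gcd(29, 36) = 1 is 1, so x_1 = x_2.
With σ(0) = 0 this makes σ injective on all of ℤ/37ℤ, hence bijective (finite equal-size domain and codomain). In particular σ is bijective.
Since σ is bijective, we find the preimage of 20. The inverse of x ↦ x^29 on (ℤ/37ℤ)^× is x ↦ x^5, because 29·5 = 145 = 4·36 + 1 ≡ 1 (mod 36) and x^{36} = 1 for x ≠ 0 (Fermat). So σ⁻¹(20) = 20^5 mod 37.
Repeated squaring mod 37: 20^1 ≡ 20, 20^2 ≡ 20² = 400 ≡ 30, 20^4 ≡ 30² = 900 ≡ 12. Since 5 = 4 + 1, 20^5 ≡ 12·20: 12·20 = 240 ≡ 18. So 20^5 ≡ 18 (mod 37).
Hence σ⁻¹(20) = 18.

18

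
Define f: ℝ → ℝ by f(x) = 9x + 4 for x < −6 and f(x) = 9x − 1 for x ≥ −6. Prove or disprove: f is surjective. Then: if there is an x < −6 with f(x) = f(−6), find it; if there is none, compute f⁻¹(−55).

-59/9

Both pieces are strictly increasing (slopes 9 and 9), so each is injective on its own interval.
The left piece maps (−∞, −6) onto (−∞, −50); the right piece maps [−6, ∞) onto [−55, ∞).
The union (−∞, −50) ∪ [−55, ∞) covers ℝ, so f is surjective.
For the follow-up: the images overlap, so an x < −6 with f(x) = f(−6) exists. f(−6) = −55; solving 9x + 4 = −55 for x < −6 gives x = (−55 − 4)/9 = −59/9.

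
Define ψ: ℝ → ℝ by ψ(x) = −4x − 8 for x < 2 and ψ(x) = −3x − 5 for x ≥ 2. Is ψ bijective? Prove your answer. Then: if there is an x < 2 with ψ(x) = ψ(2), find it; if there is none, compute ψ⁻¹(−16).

3/4

Both pieces are strictly decreasing (slopes −4 and −3), so each is injective on its own interval.
The left piece maps (−∞, 2) onto (−16, ∞); the right piece maps [2, ∞) onto (−∞, −11].
These images overlap. In particular ψ(2) = −11 (right piece), and solving −4x − 8 = −11 on the left piece gives x = 3/4 < 2.
So ψ(3/4) = ψ(2) with 3/4 ≠ 2, and ψ is not injective, hence not bijective. This x = 3/4 is the requested value below 2.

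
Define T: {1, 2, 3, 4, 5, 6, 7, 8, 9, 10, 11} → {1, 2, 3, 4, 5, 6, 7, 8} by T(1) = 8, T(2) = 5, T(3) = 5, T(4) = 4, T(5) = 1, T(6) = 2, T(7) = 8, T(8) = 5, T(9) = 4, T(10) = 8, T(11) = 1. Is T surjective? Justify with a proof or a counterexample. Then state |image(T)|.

No element maps to 3, so T is not surjective.
The image of T is {1, 2, 4, 5, 8}, which has 5 elements.

5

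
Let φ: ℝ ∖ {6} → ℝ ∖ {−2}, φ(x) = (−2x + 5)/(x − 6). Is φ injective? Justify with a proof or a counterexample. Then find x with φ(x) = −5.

25/3

Suppose φ(x_1) = φ(x_2). Cross-multiplying: (−2x_1 + 5)(x_2 − 6) = (−2x_2 + 5)(x_1 − 6).
Expanding both sides and cancelling the symmetric terms leaves 7·(x_1 − x_2) = 0. Since 7 ≠ 0, x_1 = x_2. So φ is injective.
Solving φ(x) = −5: cross-multiplying gives −2x + 5 = −5(x − 6), which rearranges to 3x = 25, so x = 25/3.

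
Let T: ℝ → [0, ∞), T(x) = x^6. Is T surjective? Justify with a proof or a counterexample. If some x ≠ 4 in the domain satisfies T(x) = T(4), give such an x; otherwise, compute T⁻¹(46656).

-4

For any y ∈ [0, ∞), x = y^{1/6} ∈ ℝ satisfies x^6 = y, so T is surjective.
For the follow-up, such an x exists: taking x = −4 ∈ ℝ gives T(−4) = 4096 = T(4) with −4 ≠ 4.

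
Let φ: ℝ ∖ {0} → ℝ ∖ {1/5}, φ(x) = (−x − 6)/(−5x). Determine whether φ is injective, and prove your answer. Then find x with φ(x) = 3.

3/7

Suppose φ(x_1) = φ(x_2). Cross-multiplying: (−x_1 − 6)(−5x_2) = (−x_2 − 6)(−5x_1).
Expanding both sides and cancelling the symmetric terms leaves −30·(x_1 − x_2) = 0. Since −30 ≠ 0, x_1 = x_2. Therefore φ is injective.
Solving φ(x) = 3: cross-multiplying gives −x − 6 = 3(−5x), which rearranges to 14x = 6, so x = 3/7.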